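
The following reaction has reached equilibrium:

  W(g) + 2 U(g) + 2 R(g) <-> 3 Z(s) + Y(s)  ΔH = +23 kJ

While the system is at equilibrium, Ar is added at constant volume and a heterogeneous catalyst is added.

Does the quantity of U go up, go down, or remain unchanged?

At constant volume, adding an inert gas leaves every reacting species' partial pressure unchanged, so Q is unchanged — no shift from this change.
A catalyst speeds both forward and reverse rates equally; it changes neither Q nor K — no shift from this change.
No net shift occurs, so the amount of U is unchanged.

unchanged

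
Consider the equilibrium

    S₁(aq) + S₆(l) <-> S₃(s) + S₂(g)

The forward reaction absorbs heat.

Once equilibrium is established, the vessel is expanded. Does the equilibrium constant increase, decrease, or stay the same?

unchanged

The equilibrium constant depends only on temperature. This perturbation may move the position of equilibrium, but since T is unchanged, K itself is unchanged.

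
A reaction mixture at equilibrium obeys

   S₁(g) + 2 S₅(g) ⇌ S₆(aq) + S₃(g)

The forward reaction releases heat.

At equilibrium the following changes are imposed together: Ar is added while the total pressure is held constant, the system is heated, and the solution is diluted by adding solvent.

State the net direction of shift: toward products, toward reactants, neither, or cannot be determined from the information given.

Adding inert gas at constant total pressure expands the volume and lowers every reacting partial pressure. With Δn_gas = 1 − 3 = -2, Q moves away from K toward the side with fewer gas moles, so the system shifts toward the side with more gas moles — to the left.
The forward reaction is exothermic. Raising T favours the endothermic direction — shift to the left.
Dilution lowers every aqueous concentration by the same factor. Δn_aq = 1 − 0 = +1, so the system shifts toward the side with more dissolved moles — to the right.
The individual effects push in opposite directions; without quantitative information the net direction cannot be determined.

cannot be determined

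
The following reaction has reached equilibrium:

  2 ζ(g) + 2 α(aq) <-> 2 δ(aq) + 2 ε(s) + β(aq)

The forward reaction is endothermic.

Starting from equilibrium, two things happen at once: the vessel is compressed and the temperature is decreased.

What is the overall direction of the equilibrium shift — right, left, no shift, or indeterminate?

Gas moles: reactants 2, products 0 (Δn_gas = -2). Compression shifts the system toward the side with fewer moles of gas — to the right.
The forward reaction is endothermic. Lowering T favours the exothermic direction — shift to the left.
The individual effects push in opposite directions; without quantitative information the net direction cannot be determined.

cannot be determined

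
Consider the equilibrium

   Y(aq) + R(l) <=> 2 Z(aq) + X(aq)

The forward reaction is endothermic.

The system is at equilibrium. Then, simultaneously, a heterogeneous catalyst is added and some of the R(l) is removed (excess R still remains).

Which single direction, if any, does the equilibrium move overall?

A catalyst speeds both forward and reverse rates equally; it changes neither Q nor K — no shift from this change.
R is a pure liquid; its activity is 1 regardless of amount, so Q is unaffected — no shift from this change.
None of the changes alters Q relative to K, so there is no net shift.

no shift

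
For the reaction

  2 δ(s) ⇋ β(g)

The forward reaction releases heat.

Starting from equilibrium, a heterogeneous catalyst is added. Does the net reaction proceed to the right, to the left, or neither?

A catalyst speeds both forward and reverse rates equally; it changes neither Q nor K — no shift from this change.

no shift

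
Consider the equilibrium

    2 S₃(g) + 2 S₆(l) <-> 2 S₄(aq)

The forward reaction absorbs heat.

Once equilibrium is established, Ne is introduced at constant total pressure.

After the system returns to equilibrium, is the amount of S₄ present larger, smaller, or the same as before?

Adding inert gas at constant total pressure expands the volume and lowers every reacting partial pressure. With Δn_gas = 0 − 2 = -2, Q moves away from K toward the side with fewer gas moles, so the system shifts toward the side with more gas moles — to the left.
The net shift is to the left. S₄ is a product, so its amount decreases.

decreases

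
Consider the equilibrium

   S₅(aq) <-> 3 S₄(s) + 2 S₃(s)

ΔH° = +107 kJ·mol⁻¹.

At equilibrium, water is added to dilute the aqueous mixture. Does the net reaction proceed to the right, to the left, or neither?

Dilution lowers every aqueous concentration by the same factor. Δn_aq = 0 − 1 = -1, so the system shifts toward the side with more dissolved moles — to the left.

left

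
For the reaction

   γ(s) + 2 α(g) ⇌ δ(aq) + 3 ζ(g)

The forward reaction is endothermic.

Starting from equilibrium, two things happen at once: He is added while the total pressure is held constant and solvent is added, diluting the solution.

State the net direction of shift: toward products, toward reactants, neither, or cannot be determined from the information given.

Adding inert gas at constant total pressure expands the volume and lowers every reacting partial pressure. With Δn_gas = 3 − 2 = +1, Q moves away from K toward the side with fewer gas moles, so the system shifts toward the side with more gas moles — to the right.
Dilution lowers every aqueous concentration by the same factor. Δn_aq = 1 − 0 = +1, so the system shifts toward the side with more dissolved moles — to the right.
All effects act in the same direction — net shift to the right.

right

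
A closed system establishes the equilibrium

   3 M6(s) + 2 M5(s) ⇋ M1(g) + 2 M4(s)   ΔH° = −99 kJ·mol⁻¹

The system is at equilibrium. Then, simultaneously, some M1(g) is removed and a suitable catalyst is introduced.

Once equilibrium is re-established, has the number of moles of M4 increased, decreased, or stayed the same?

increases

Removing M1 (g), a product, drives the reaction to the right.
A catalyst speeds both forward and reverse rates equally; it changes neither Q nor K — no shift from this change.
The net shift is to the right. M4 is a product, so its amount increases.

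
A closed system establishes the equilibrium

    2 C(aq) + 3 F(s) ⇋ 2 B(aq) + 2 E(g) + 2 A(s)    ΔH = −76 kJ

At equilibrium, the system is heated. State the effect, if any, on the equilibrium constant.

decreases

K depends on temperature via the van 't Hoff relation. The forward reaction is exothermic, so raising T decreases K.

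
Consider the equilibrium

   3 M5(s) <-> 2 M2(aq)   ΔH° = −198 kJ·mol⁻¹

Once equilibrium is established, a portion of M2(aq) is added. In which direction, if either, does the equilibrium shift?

left

Adding M2 (aq), a product, drives the reaction to the left.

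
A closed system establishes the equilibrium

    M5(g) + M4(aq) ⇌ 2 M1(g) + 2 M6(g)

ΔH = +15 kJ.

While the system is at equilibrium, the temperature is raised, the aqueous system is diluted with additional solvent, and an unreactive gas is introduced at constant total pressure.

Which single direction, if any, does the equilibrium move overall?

The forward reaction is endothermic. Raising T favours the endothermic direction — shift to the right.
Dilution lowers every aqueous concentration by the same factor. Δn_aq = 0 − 1 = -1, so the system shifts toward the side with more dissolved moles — to the left.
Adding inert gas at constant total pressure expands the volume and lowers every reacting partial pressure. With Δn_gas = 4 − 1 = +3, Q moves away from K toward the side with fewer gas moles, so the system shifts toward the side with more gas moles — to the right.
The individual effects push in opposite directions; without quantitative information the net direction cannot be determined.

cannot be determined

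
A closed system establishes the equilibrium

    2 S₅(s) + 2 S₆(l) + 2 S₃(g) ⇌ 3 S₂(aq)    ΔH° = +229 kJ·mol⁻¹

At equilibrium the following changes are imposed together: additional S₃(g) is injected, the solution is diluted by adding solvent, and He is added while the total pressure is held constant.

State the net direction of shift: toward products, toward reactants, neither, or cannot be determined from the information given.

cannot be determined

Adding S₃ (g), a reactant, drives the reaction to the right.
Dilution lowers every aqueous concentration by the same factor. Δn_aq = 3 − 0 = +3, so the system shifts toward the side with more dissolved moles — to the right.
Adding inert gas at constant total pressure expands the volume and lowers every reacting partial pressure. With Δn_gas = 0 − 2 = -2, Q moves away from K toward the side with fewer gas moles, so the system shifts toward the side with more gas moles — to the left.
The individual effects push in opposite directions; without quantitative information the net direction cannot be determined.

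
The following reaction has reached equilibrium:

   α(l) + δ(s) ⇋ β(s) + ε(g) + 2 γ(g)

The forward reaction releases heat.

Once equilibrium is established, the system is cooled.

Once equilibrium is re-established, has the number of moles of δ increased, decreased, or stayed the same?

The forward reaction is exothermic. Lowering T favours the exothermic direction — shift to the right.
The net shift is to the right. δ is a reactant, so its amount decreases.

decreases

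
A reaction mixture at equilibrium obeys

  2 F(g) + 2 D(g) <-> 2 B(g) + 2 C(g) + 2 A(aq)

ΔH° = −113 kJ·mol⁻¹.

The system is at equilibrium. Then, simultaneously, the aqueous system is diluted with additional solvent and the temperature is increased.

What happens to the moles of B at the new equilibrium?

cannot be determined

Dilution lowers every aqueous concentration by the same factor. Δn_aq = 2 − 0 = +2, so the system shifts toward the side with more dissolved moles — to the right.
The forward reaction is exothermic. Raising T favours the endothermic direction — shift to the left.
The two effects oppose each other, so the net shift — and hence the change in B — cannot be determined from the given information.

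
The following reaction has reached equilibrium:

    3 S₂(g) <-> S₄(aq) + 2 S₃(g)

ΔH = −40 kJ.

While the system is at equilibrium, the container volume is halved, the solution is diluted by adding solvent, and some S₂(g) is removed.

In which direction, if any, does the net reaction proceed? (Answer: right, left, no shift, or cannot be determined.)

Gas moles: reactants 3, products 2 (Δn_gas = -1). Compression shifts the system toward the side with fewer moles of gas — to the right.
Dilution lowers every aqueous concentration by the same factor. Δn_aq = 1 − 0 = +1, so the system shifts toward the side with more dissolved moles — to the right.
Removing S₂ (g), a reactant, drives the reaction to the left.
The individual effects push in opposite directions; without quantitative information the net direction cannot be determined.

cannot be determined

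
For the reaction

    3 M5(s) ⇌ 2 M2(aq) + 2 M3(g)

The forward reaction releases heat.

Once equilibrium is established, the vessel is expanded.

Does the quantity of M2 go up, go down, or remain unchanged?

increases

Gas moles: reactants 0, products 2 (Δn_gas = +2). Expansion shifts the system toward the side with more moles of gas — to the right.
The net shift is to the right. M2 is a product, so its amount increases.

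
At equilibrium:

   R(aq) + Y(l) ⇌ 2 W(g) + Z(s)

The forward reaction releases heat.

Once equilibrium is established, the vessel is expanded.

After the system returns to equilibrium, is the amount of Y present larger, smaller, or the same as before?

Gas moles: reactants 0, products 2 (Δn_gas = +2). Expansion shifts the system toward the side with more moles of gas — to the right.
The net shift is to the right. Y is a reactant, so its amount decreases.

decreases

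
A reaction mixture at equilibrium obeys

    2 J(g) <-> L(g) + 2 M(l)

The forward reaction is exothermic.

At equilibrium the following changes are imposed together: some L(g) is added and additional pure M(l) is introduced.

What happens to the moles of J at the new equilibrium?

Adding L (g), a product, drives the reaction to the left.
M is a pure liquid; its activity is 1 regardless of amount, so Q is unaffected — no shift from this change.
The net shift is to the left. J is a reactant, so its amount increases.

increases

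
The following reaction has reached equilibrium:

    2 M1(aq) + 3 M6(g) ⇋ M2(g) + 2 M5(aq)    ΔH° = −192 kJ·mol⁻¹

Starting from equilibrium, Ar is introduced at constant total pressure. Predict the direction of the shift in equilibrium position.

left

Adding inert gas at constant total pressure expands the volume and lowers every reacting partial pressure. With Δn_gas = 1 − 3 = -2, Q moves away from K toward the side with fewer gas moles, so the system shifts toward the side with more gas moles — to the left.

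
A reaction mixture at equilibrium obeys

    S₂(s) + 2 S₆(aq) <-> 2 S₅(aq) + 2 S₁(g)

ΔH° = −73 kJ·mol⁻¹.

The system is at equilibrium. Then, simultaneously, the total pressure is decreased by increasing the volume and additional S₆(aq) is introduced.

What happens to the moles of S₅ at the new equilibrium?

Gas moles: reactants 0, products 2 (Δn_gas = +2). Expansion shifts the system toward the side with more moles of gas — to the right.
Adding S₆ (aq), a reactant, drives the reaction to the right.
The net shift is to the right. S₅ is a product, so its amount increases.

increases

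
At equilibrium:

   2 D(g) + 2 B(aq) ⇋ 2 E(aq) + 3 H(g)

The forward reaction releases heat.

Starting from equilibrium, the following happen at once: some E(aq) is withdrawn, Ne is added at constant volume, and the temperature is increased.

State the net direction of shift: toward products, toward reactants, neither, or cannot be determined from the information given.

Removing E (aq), a product, drives the reaction to the right.
At constant volume, adding an inert gas leaves every reacting species' partial pressure unchanged, so Q is unchanged — no shift from this change.
The forward reaction is exothermic. Raising T favours the endothermic direction — shift to the left.
The individual effects push in opposite directions; without quantitative information the net direction cannot be determined.

cannot be determined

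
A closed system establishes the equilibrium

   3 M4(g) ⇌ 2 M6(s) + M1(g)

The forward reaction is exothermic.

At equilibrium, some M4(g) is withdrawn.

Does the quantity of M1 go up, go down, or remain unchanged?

decreases

Removing M4 (g), a reactant, drives the reaction to the left.
The net shift is to the left. M1 is a product, so its amount decreases.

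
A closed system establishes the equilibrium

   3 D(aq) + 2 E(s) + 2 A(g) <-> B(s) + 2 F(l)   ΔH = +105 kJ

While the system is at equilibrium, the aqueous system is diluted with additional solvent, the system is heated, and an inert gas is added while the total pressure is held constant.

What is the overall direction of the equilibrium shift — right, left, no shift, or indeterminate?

cannot be determined

Dilution lowers every aqueous concentration by the same factor. Δn_aq = 0 − 3 = -3, so the system shifts toward the side with more dissolved moles — to the left.
The forward reaction is endothermic. Raising T favours the endothermic direction — shift to the right.
Adding inert gas at constant total pressure expands the volume and lowers every reacting partial pressure. With Δn_gas = 0 − 2 = -2, Q moves away from K toward the side with fewer gas moles, so the system shifts toward the side with more gas moles — to the left.
The individual effects push in opposite directions; without quantitative information the net direction cannot be determined.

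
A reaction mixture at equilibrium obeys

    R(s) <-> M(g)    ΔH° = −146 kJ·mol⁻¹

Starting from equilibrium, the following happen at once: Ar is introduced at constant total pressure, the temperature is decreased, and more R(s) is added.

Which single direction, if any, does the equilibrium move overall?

Adding inert gas at constant total pressure expands the volume and lowers every reacting partial pressure. With Δn_gas = 1 − 0 = +1, Q moves away from K toward the side with fewer gas moles, so the system shifts toward the side with more gas moles — to the right.
The forward reaction is exothermic. Lowering T favours the exothermic direction — shift to the right.
R is a pure solid; its activity is 1 regardless of amount, so Q is unaffected — no shift from this change.
Only the nonzero effect(s) matter; the net shift is to the right.

right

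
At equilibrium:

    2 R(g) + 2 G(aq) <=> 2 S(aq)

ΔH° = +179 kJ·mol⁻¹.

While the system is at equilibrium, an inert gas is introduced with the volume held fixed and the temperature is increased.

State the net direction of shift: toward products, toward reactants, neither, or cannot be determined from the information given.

At constant volume, adding an inert gas leaves every reacting species' partial pressure unchanged, so Q is unchanged — no shift from this change.
The forward reaction is endothermic. Raising T favours the endothermic direction — shift to the right.
Only the nonzero effect(s) matter; the net shift is to the right.

right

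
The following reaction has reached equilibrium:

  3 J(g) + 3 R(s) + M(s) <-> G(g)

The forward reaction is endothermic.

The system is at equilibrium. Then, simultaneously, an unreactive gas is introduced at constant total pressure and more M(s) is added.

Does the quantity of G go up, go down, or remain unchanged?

decreases

Adding inert gas at constant total pressure expands the volume and lowers every reacting partial pressure. With Δn_gas = 1 − 3 = -2, Q moves away from K toward the side with fewer gas moles, so the system shifts toward the side with more gas moles — to the left.
M is a pure solid; its activity is 1 regardless of amount, so Q is unaffected — no shift from this change.
The net shift is to the left. G is a product, so its amount decreases.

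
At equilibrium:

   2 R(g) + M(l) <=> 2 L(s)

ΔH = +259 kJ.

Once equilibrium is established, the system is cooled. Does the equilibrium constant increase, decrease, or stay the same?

K depends on temperature via the van 't Hoff relation. The forward reaction is endothermic, so lowering T decreases K.

decreases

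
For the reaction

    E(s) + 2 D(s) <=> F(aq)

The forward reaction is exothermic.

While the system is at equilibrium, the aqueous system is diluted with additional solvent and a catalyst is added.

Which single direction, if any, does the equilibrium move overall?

right

Dilution lowers every aqueous concentration by the same factor. Δn_aq = 1 − 0 = +1, so the system shifts toward the side with more dissolved moles — to the right.
A catalyst speeds both forward and reverse rates equally; it changes neither Q nor K — no shift from this change.
Only the nonzero effect(s) matter; the net shift is to the right.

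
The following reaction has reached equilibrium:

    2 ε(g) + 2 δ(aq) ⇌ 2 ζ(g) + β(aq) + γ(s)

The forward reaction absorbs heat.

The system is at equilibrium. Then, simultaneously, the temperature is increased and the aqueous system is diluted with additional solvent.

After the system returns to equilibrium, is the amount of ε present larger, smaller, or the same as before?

The forward reaction is endothermic. Raising T favours the endothermic direction — shift to the right.
Dilution lowers every aqueous concentration by the same factor. Δn_aq = 1 − 2 = -1, so the system shifts toward the side with more dissolved moles — to the left.
The two effects oppose each other, so the net shift — and hence the change in ε — cannot be determined from the given information.

cannot be determined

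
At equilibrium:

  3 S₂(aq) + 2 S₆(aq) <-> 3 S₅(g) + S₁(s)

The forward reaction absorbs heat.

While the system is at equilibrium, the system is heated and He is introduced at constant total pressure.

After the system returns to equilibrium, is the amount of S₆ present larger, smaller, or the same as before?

decreases

The forward reaction is endothermic. Raising T favours the endothermic direction — shift to the right.
Adding inert gas at constant total pressure expands the volume and lowers every reacting partial pressure. With Δn_gas = 3 − 0 = +3, Q moves away from K toward the side with fewer gas moles, so the system shifts toward the side with more gas moles — to the right.
The net shift is to the right. S₆ is a reactant, so its amount decreases.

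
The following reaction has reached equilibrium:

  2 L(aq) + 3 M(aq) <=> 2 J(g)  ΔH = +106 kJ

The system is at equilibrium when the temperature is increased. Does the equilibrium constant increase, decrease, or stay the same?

K depends on temperature via the van 't Hoff relation. The forward reaction is endothermic, so raising T increases K.

increases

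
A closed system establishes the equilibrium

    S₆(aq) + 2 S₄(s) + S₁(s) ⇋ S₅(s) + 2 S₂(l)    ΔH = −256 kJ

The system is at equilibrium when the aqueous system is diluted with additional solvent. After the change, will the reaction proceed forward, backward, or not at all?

Dilution lowers every aqueous concentration by the same factor. Δn_aq = 0 − 1 = -1, so the system shifts toward the side with more dissolved moles — to the left.

left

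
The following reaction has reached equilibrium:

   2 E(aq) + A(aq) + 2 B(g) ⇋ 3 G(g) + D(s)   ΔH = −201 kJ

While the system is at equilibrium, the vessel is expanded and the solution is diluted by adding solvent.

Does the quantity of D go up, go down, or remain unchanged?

Gas moles: reactants 2, products 3 (Δn_gas = +1). Expansion shifts the system toward the side with more moles of gas — to the right.
Dilution lowers every aqueous concentration by the same factor. Δn_aq = 0 − 3 = -3, so the system shifts toward the side with more dissolved moles — to the left.
The two effects oppose each other, so the net shift — and hence the change in D — cannot be determined from the given information.

cannot be determined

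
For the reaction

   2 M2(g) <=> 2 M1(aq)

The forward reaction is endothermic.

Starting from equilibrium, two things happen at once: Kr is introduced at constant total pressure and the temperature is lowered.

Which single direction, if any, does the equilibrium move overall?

left

Adding inert gas at constant total pressure expands the volume and lowers every reacting partial pressure. With Δn_gas = 0 − 2 = -2, Q moves away from K toward the side with fewer gas moles, so the system shifts toward the side with more gas moles — to the left.
The forward reaction is endothermic. Lowering T favours the exothermic direction — shift to the left.
All effects act in the same direction — net shift to the left.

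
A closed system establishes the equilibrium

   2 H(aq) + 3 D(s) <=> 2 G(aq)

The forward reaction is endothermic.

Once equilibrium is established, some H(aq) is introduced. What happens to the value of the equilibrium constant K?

unchanged

The equilibrium constant depends only on temperature. This perturbation may move the position of equilibrium, but since T is unchanged, K itself is unchanged.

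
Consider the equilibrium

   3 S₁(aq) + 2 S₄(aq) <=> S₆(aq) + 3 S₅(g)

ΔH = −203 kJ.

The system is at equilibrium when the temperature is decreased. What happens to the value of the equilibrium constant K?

increases

K depends on temperature via the van 't Hoff relation. The forward reaction is exothermic, so lowering T increases K.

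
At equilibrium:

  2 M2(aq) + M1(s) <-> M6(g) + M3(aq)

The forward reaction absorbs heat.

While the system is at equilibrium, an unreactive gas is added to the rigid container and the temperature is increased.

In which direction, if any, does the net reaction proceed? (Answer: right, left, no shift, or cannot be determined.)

right

At constant volume, adding an inert gas leaves every reacting species' partial pressure unchanged, so Q is unchanged — no shift from this change.
The forward reaction is endothermic. Raising T favours the endothermic direction — shift to the right.
Only the nonzero effect(s) matter; the net shift is to the right.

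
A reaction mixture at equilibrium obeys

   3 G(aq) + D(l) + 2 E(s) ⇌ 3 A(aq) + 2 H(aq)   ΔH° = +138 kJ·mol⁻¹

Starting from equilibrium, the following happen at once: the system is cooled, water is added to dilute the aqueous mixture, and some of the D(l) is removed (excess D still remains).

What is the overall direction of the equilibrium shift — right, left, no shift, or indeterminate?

cannot be determined

The forward reaction is endothermic. Lowering T favours the exothermic direction — shift to the left.
Dilution lowers every aqueous concentration by the same factor. Δn_aq = 5 − 3 = +2, so the system shifts toward the side with more dissolved moles — to the right.
D is a pure liquid; its activity is 1 regardless of amount, so Q is unaffected — no shift from this change.
The individual effects push in opposite directions; without quantitative information the net direction cannot be determined.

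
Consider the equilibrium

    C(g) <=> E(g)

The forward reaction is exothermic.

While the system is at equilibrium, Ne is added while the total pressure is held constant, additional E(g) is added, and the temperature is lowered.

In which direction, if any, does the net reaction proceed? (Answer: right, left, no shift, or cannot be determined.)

cannot be determined

Adding inert gas at constant total pressure expands the volume, scaling every reacting partial pressure by the same factor. Δn_gas = 1 − 1 = 0, so Q is unchanged — no shift.
Adding E (g), a product, drives the reaction to the left.
The forward reaction is exothermic. Lowering T favours the exothermic direction — shift to the right.
The individual effects push in opposite directions; without quantitative information the net direction cannot be determined.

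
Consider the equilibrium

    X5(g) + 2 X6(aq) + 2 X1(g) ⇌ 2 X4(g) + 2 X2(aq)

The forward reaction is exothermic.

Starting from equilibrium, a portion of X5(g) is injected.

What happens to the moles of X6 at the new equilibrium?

Adding X5 (g), a reactant, drives the reaction to the right.
The net shift is to the right. X6 is a reactant, so its amount decreases.

decreases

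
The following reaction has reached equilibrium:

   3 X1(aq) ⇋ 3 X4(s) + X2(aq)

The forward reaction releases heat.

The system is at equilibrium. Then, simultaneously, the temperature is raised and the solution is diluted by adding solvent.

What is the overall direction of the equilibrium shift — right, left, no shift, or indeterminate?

The forward reaction is exothermic. Raising T favours the endothermic direction — shift to the left.
Dilution lowers every aqueous concentration by the same factor. Δn_aq = 1 − 3 = -2, so the system shifts toward the side with more dissolved moles — to the left.
All effects act in the same direction — net shift to the left.

left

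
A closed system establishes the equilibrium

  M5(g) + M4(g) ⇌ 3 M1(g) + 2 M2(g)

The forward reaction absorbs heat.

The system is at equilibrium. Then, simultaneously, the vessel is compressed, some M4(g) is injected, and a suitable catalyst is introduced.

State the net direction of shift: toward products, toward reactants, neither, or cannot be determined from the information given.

cannot be determined

Gas moles: reactants 2, products 5 (Δn_gas = +3). Compression shifts the system toward the side with fewer moles of gas — to the left.
Adding M4 (g), a reactant, drives the reaction to the right.
A catalyst speeds both forward and reverse rates equally; it changes neither Q nor K — no shift from this change.
The individual effects push in opposite directions; without quantitative information the net direction cannot be determined.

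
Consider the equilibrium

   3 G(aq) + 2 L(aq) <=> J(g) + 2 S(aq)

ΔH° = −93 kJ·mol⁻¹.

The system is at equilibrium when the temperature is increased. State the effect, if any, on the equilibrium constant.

decreases

K depends on temperature via the van 't Hoff relation. The forward reaction is exothermic, so raising T decreases K.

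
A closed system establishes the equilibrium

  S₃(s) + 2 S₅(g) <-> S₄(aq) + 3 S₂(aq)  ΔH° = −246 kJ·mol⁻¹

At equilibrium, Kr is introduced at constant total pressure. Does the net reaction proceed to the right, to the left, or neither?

Adding inert gas at constant total pressure expands the volume and lowers every reacting partial pressure. With Δn_gas = 0 − 2 = -2, Q moves away from K toward the side with fewer gas moles, so the system shifts toward the side with more gas moles — to the left.

left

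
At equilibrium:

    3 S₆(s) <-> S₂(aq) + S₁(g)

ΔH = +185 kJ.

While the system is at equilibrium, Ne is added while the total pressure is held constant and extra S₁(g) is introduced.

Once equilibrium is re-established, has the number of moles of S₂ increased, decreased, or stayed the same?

Adding inert gas at constant total pressure expands the volume and lowers every reacting partial pressure. With Δn_gas = 1 − 0 = +1, Q moves away from K toward the side with fewer gas moles, so the system shifts toward the side with more gas moles — to the right.
Adding S₁ (g), a product, drives the reaction to the left.
The two effects oppose each other, so the net shift — and hence the change in S₂ — cannot be determined from the given information.

cannot be determined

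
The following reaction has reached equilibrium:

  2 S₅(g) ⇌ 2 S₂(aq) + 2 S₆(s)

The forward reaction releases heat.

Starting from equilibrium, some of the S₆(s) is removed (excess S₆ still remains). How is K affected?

unchanged

The equilibrium constant depends only on temperature. This perturbation changes neither the position of equilibrium nor K.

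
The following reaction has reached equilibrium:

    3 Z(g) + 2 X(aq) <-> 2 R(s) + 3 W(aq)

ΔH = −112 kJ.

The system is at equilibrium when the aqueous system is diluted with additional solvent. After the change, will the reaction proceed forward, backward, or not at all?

Dilution lowers every aqueous concentration by the same factor. Δn_aq = 3 − 2 = +1, so the system shifts toward the side with more dissolved moles — to the right.

right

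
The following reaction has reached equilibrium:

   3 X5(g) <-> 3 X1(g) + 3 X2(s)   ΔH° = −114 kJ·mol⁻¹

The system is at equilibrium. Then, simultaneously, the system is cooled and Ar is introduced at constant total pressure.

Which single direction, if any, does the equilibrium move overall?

right

The forward reaction is exothermic. Lowering T favours the exothermic direction — shift to the right.
Adding inert gas at constant total pressure expands the volume, scaling every reacting partial pressure by the same factor. Δn_gas = 3 − 3 = 0, so Q is unchanged — no shift.
Only the nonzero effect(s) matter; the net shift is to the right.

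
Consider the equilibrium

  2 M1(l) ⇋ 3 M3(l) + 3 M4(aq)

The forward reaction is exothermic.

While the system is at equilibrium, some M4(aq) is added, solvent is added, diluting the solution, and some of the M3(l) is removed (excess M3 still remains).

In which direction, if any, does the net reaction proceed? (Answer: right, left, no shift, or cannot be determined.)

Adding M4 (aq), a product, drives the reaction to the left.
Dilution lowers every aqueous concentration by the same factor. Δn_aq = 3 − 0 = +3, so the system shifts toward the side with more dissolved moles — to the right.
M3 is a pure liquid; its activity is 1 regardless of amount, so Q is unaffected — no shift from this change.
The individual effects push in opposite directions; without quantitative information the net direction cannot be determined.

cannot be determined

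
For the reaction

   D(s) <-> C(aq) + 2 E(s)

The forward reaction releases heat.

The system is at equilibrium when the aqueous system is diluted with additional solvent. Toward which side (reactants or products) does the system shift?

right

Dilution lowers every aqueous concentration by the same factor. Δn_aq = 1 − 0 = +1, so the system shifts toward the side with more dissolved moles — to the right.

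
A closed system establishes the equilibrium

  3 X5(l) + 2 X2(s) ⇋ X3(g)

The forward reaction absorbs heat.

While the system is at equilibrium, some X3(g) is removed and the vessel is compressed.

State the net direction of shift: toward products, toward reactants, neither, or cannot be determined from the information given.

Removing X3 (g), a product, drives the reaction to the right.
Gas moles: reactants 0, products 1 (Δn_gas = +1). Compression shifts the system toward the side with fewer moles of gas — to the left.
The individual effects push in opposite directions; without quantitative information the net direction cannot be determined.

cannot be determined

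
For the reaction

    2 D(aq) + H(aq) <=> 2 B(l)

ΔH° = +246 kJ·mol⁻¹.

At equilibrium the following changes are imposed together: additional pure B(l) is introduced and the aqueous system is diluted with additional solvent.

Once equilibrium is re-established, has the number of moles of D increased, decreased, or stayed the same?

increases

B is a pure liquid; its activity is 1 regardless of amount, so Q is unaffected — no shift from this change.
Dilution lowers every aqueous concentration by the same factor. Δn_aq = 0 − 3 = -3, so the system shifts toward the side with more dissolved moles — to the left.
The net shift is to the left. D is a reactant, so its amount increases.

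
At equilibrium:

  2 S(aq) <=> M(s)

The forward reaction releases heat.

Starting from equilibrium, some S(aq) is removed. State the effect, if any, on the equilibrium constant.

unchanged

The equilibrium constant depends only on temperature. This perturbation may move the position of equilibrium, but since T is unchanged, K itself is unchanged.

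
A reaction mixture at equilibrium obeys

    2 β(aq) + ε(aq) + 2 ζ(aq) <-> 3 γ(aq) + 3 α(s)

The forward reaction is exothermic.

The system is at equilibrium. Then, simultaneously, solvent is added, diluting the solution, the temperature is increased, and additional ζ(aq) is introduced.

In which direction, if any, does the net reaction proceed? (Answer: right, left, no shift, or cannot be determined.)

cannot be determined

Dilution lowers every aqueous concentration by the same factor. Δn_aq = 3 − 5 = -2, so the system shifts toward the side with more dissolved moles — to the left.
The forward reaction is exothermic. Raising T favours the endothermic direction — shift to the left.
Adding ζ (aq), a reactant, drives the reaction to the right.
The individual effects push in opposite directions; without quantitative information the net direction cannot be determined.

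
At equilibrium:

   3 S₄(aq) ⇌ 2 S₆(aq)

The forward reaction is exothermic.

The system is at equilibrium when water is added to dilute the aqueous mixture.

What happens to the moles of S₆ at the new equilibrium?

Dilution lowers every aqueous concentration by the same factor. Δn_aq = 2 − 3 = -1, so the system shifts toward the side with more dissolved moles — to the left.
The net shift is to the left. S₆ is a product, so its amount decreases.

decreases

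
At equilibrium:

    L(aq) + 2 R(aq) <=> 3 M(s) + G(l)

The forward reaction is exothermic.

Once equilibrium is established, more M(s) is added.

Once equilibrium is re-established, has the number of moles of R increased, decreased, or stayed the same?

unchanged

M is a pure solid; its activity is 1 regardless of amount, so Q is unaffected — no shift from this change.
No net shift occurs, so the amount of R is unchanged.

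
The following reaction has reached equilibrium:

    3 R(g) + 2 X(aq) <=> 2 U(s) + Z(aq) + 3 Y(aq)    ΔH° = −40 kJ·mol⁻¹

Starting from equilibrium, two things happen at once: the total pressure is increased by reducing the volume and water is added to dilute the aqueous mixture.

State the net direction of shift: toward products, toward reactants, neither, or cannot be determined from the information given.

Gas moles: reactants 3, products 0 (Δn_gas = -3). Compression shifts the system toward the side with fewer moles of gas — to the right.
Dilution lowers every aqueous concentration by the same factor. Δn_aq = 4 − 2 = +2, so the system shifts toward the side with more dissolved moles — to the right.
All effects act in the same direction — net shift to the right.

right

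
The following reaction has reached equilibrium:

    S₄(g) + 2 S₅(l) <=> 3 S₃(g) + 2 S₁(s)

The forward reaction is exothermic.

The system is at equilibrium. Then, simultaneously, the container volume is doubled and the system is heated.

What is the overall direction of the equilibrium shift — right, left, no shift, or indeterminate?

Gas moles: reactants 1, products 3 (Δn_gas = +2). Expansion shifts the system toward the side with more moles of gas — to the right.
The forward reaction is exothermic. Raising T favours the endothermic direction — shift to the left.
The individual effects push in opposite directions; without quantitative information the net direction cannot be determined.

cannot be determined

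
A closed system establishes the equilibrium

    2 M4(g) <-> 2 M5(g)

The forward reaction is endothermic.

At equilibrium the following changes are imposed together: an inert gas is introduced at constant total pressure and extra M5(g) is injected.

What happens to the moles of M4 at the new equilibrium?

increases

Adding inert gas at constant total pressure expands the volume, scaling every reacting partial pressure by the same factor. Δn_gas = 2 − 2 = 0, so Q is unchanged — no shift.
Adding M5 (g), a product, drives the reaction to the left.
The net shift is to the left. M4 is a reactant, so its amount increases.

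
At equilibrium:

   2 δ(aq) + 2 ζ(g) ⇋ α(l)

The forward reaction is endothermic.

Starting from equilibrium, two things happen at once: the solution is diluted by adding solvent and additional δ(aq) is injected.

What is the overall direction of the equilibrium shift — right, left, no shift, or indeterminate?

Dilution lowers every aqueous concentration by the same factor. Δn_aq = 0 − 2 = -2, so the system shifts toward the side with more dissolved moles — to the left.
Adding δ (aq), a reactant, drives the reaction to the right.
The individual effects push in opposite directions; without quantitative information the net direction cannot be determined.

cannot be determined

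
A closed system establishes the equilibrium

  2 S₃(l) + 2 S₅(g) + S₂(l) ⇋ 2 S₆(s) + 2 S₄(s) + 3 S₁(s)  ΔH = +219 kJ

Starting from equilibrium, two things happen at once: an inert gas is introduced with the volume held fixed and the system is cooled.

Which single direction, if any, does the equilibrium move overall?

left

At constant volume, adding an inert gas leaves every reacting species' partial pressure unchanged, so Q is unchanged — no shift from this change.
The forward reaction is endothermic. Lowering T favours the exothermic direction — shift to the left.
Only the nonzero effect(s) matter; the net shift is to the left.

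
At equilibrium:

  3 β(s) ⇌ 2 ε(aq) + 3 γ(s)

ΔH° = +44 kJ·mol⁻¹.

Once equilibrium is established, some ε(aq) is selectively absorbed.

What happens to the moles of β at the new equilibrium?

Removing ε (aq), a product, drives the reaction to the right.
The net shift is to the right. β is a reactant, so its amount decreases.

decreases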